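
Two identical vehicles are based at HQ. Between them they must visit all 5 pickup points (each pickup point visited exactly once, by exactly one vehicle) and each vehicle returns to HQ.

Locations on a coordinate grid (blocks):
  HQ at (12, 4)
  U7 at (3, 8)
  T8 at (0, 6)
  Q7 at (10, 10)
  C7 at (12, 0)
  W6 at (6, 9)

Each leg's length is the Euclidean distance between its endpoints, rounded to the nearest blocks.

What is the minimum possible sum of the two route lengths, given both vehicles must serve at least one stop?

Minimum combined distance: 37 blocks.

Try each way of splitting the stops between the two vehicles (each non-empty) and, for each split, find the best tour for each vehicle:
  {U7} + {T8, Q7, C7, W6}: 20 + 34 = 54
  {T8} + {U7, Q7, C7, W6}: 24 + 29 = 53
  {U7, T8} + {Q7, C7, W6}: 26 + 25 = 51
  {Q7} + {U7, T8, C7, W6}: 12 + 32 = 44
  {U7, Q7} + {T8, C7, W6}: 23 + 32 = 55
  {T8, Q7} + {U7, C7, W6}: 29 + 27 = 56
  … (15 splits in total)
  {C7} + {U7, T8, Q7, W6}: 8 + 29 = 37  ← best
Best: vehicle 1 HQ → C7 → HQ = 8; vehicle 2 HQ → T8 → U7 → W6 → Q7 → HQ = 29; combined 37.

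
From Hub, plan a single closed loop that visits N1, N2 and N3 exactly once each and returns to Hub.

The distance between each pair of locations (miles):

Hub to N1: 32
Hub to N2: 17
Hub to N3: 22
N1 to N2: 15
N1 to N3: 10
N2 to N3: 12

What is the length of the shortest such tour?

Shortest round trip = 64 miles.

With 3 stops there are 3!/2 = 3 distinct round trips (a route and its reverse cost the same).
Hub - N1 - N2 - N3 - Hub: 32+15+12+22 = 81
Hub - N1 - N3 - N2 - Hub: 32+10+12+17 = 71
Hub - N2 - N1 - N3 - Hub: 17+15+10+22 = 64
The minimum is 64.
One optimal route: Hub → N2 → N1 → N3 → Hub (or its reverse).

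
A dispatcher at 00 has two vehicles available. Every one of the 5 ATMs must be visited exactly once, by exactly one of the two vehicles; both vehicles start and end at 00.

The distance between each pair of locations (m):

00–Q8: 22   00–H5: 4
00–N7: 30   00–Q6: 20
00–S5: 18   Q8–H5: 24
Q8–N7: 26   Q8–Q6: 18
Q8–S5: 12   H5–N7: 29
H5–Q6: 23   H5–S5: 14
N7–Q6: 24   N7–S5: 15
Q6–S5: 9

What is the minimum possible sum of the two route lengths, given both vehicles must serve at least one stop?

There are 2^4 − 1 = 15 ways to divide the 5 stops into two non-empty groups. For each, the best each vehicle can do is its own shortest tour through its group:
  {Q8} + {H5, N7, Q6, S5}: 44 + 77 = 121
  {H5} + {Q8, N7, Q6, S5}: 8 + 92 = 100
  {Q8, H5} + {N7, Q6, S5}: 50 + 74 = 124
  {N7} + {Q8, H5, Q6, S5}: 60 + 67 = 127
  {Q8, N7} + {H5, Q6, S5}: 78 + 47 = 125
  {H5, N7} + {Q8, Q6, S5}: 63 + 63 = 126
  … (15 splits in total)
Best: vehicle 1 00 → H5 → 00 = 8; vehicle 2 00 → Q8 → N7 → S5 → Q6 → 00 = 92; combined 100.

Minimum combined distance: 100 m.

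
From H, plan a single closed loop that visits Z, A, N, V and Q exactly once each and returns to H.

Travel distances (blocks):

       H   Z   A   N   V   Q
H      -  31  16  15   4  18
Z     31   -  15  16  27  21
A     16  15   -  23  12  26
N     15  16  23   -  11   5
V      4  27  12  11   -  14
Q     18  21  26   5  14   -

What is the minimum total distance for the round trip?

With 5 stops there are 5!/2 = 60 distinct round trips (a route and its reverse cost the same).
H → Z → A → N → V → Q → H: 31+15+23+11+14+18 = 112
H → Z → A → N → Q → V → H: 31+15+23+5+14+4 = 92
H → Z → A → V → N → Q → H: 31+15+12+11+5+18 = 92
H → Z → A → V → Q → N → H: 31+15+12+14+5+15 = 92
H → Z → A → Q → N → V → H: 31+15+26+5+11+4 = 92
H → Z → A → Q → V → N → H: 31+15+26+14+11+15 = 112
H → Z → N → A → V → Q → H: 31+16+23+12+14+18 = 114
H → Z → N → A → Q → V → H: 31+16+23+26+14+4 = 114
H → Z → N → V → A → Q → H: 31+16+11+12+26+18 = 114
H → Z → N → V → Q → A → H: 31+16+11+14+26+16 = 114
H → Z → N → Q → A → V → H: 31+16+5+26+12+4 = 94
H → Z → N → Q → V → A → H: 31+16+5+14+12+16 = 94
H → Z → V → A → N → Q → H: 31+27+12+23+5+18 = 116
H → Z → V → A → Q → N → H: 31+27+12+26+5+15 = 116
… (46 more)
H → A → Z → N → Q → V → H: 16+15+16+5+14+4 = 70  ← best
The minimum is 70.
One optimal route: H → A → Z → N → Q → V → H (or its reverse).

Minimum total distance: 70 blocks.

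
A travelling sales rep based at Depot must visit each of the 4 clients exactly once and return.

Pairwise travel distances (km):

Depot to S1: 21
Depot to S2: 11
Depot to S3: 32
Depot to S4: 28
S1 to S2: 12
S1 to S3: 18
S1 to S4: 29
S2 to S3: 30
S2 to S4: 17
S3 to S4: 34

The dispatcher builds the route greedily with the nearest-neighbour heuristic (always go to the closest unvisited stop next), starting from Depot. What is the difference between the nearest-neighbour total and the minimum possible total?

Depot: S2=11, S1=21, S4=28, S3=32 ⇒ S2
S2: S1=12, S4=17, S3=30 ⇒ S1
S1: S3=18, S4=29 ⇒ S3
S3: S4=34 ⇒ S4
NN route Depot → S2 → S1 → S3 → S4 → Depot costs 103.
Optimal: Depot → S1 → S3 → S4 → S2 → Depot costs 101 (by enumerating all 12 distinct tours).
Excess = 103 − 101 = 2.

Excess over optimum: 2 km.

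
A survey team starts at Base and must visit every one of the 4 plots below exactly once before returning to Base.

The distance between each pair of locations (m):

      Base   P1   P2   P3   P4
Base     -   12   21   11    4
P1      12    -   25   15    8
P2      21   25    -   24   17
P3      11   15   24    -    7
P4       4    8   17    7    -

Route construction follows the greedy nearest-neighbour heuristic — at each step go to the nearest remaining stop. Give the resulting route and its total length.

72 m along Base → P4 → P3 → P1 → P2 → Base.

At Base the remaining stops are P4 4, P3 11, P1 12, P2 21; go to P4.
At P4 the remaining stops are P3 7, P1 8, P2 17; go to P3.
At P3 the remaining stops are P1 15, P2 24; go to P1.
At P1 the remaining stops are P2 25; go to P2.
Return P2→Base: 21.
Total = 4 + 7 + 15 + 25 + 21 = 72.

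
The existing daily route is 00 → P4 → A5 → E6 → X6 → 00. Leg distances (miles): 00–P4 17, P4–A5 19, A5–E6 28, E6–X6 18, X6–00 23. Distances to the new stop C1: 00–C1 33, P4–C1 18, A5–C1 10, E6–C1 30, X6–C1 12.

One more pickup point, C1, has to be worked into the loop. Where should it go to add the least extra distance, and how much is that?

Insertion cost between consecutive stops i–j is d(i,C1) + d(C1,j) − d(i,j):
  between 00 and P4: 33 + 18 − 17 = 34
  between P4 and A5: 18 + 10 − 19 = 9
  between A5 and E6: 10 + 30 − 28 = 12
  between E6 and X6: 30 + 12 − 18 = 24
  between X6 and 00: 12 + 33 − 23 = 22
Cheapest insertion is between P4 and A5, adding 9.
New total = 105 + 9 = 114.

+9 miles — insert C1 between P4 and A5.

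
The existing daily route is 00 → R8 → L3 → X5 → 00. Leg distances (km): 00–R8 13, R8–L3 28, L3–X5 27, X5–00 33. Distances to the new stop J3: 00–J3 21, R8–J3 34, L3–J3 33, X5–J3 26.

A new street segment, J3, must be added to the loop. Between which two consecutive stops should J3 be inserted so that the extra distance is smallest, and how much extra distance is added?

Adding 14 km by placing J3 on the X5–00 leg.

Insertion cost between consecutive stops i–j is d(i,J3) + d(J3,j) − d(i,j):
  between 00 and R8: 21 + 34 − 13 = 42
  between R8 and L3: 34 + 33 − 28 = 39
  between L3 and X5: 33 + 26 − 27 = 32
  between X5 and 00: 26 + 21 − 33 = 14
Cheapest insertion is between X5 and 00, adding 14.
New total = 101 + 14 = 115.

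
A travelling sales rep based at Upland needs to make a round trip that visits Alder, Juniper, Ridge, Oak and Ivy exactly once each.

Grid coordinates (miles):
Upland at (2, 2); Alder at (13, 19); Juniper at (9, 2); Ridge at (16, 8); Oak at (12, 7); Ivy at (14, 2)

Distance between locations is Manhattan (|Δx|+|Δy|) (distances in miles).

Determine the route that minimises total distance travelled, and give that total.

Minimum total distance: 62 miles.

There are 60 distinct closed tours to check (reversals are equivalent).
Upland-Alder-Juniper-Ridge-Oak-Ivy-Upland: 28+21+13+5+7+12 = 86
Upland-Alder-Juniper-Ridge-Ivy-Oak-Upland: 28+21+13+8+7+15 = 92
Upland-Alder-Juniper-Oak-Ridge-Ivy-Upland: 28+21+8+5+8+12 = 82
Upland-Alder-Juniper-Oak-Ivy-Ridge-Upland: 28+21+8+7+8+20 = 92
Upland-Alder-Juniper-Ivy-Ridge-Oak-Upland: 28+21+5+8+5+15 = 82
Upland-Alder-Juniper-Ivy-Oak-Ridge-Upland: 28+21+5+7+5+20 = 86
Upland-Alder-Ridge-Juniper-Oak-Ivy-Upland: 28+14+13+8+7+12 = 82
Upland-Alder-Ridge-Juniper-Ivy-Oak-Upland: 28+14+13+5+7+15 = 82
Upland-Alder-Ridge-Oak-Juniper-Ivy-Upland: 28+14+5+8+5+12 = 72
Upland-Alder-Ridge-Oak-Ivy-Juniper-Upland: 28+14+5+7+5+7 = 66
Upland-Alder-Ridge-Ivy-Juniper-Oak-Upland: 28+14+8+5+8+15 = 78
Upland-Alder-Ridge-Ivy-Oak-Juniper-Upland: 28+14+8+7+8+7 = 72
Upland-Alder-Oak-Juniper-Ridge-Ivy-Upland: 28+13+8+13+8+12 = 82
Upland-Alder-Oak-Juniper-Ivy-Ridge-Upland: 28+13+8+5+8+20 = 82
… (46 more)
Upland-Juniper-Oak-Alder-Ridge-Ivy-Upland: 7+8+13+14+8+12 = 62  ← best
The minimum is 62.
One optimal route: Upland → Juniper → Oak → Alder → Ridge → Ivy → Upland (or its reverse).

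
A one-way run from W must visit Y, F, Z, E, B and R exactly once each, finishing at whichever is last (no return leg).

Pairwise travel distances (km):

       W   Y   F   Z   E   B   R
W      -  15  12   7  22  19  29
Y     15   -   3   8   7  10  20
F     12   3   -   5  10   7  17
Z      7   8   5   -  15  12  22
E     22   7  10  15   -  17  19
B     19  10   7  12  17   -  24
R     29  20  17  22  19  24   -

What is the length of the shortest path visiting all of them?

Minimum one-way distance = 55 km.

There are 6! = 720 possible orderings.
W→Y→F→Z→E→B→R: 15+3+5+15+17+24 = 79
W→Y→F→Z→E→R→B: 15+3+5+15+19+24 = 81
W→Y→F→Z→B→E→R: 15+3+5+12+17+19 = 71
W→Y→F→Z→B→R→E: 15+3+5+12+24+19 = 78
W→Y→F→Z→R→E→B: 15+3+5+22+19+17 = 81
W→Y→F→Z→R→B→E: 15+3+5+22+24+17 = 86
W→Y→F→E→Z→B→R: 15+3+10+15+12+24 = 79
W→Y→F→E→Z→R→B: 15+3+10+15+22+24 = 89
… (712 more)
W→Z→F→B→Y→E→R: 7+5+7+10+7+19 = 55  ← best
The minimum is 55.
One shortest path: W → Z → F → B → Y → E → R.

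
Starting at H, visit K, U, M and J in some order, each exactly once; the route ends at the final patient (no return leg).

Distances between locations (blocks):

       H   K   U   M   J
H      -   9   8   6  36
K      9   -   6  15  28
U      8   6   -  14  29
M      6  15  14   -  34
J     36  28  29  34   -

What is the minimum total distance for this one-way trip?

54 blocks — the minimum one-way total.

There are 4! = 24 possible orderings.
H → K → U → M → J: 9+6+14+34 = 63
H → K → U → J → M: 9+6+29+34 = 78
H → K → M → U → J: 9+15+14+29 = 67
H → K → M → J → U: 9+15+34+29 = 87
H → K → J → U → M: 9+28+29+14 = 80
H → K → J → M → U: 9+28+34+14 = 85
H → U → K → M → J: 8+6+15+34 = 63
H → U → K → J → M: 8+6+28+34 = 76
H → U → M → K → J: 8+14+15+28 = 65
H → U → M → J → K: 8+14+34+28 = 84
H → U → J → K → M: 8+29+28+15 = 80
H → U → J → M → K: 8+29+34+15 = 86
H → M → K → U → J: 6+15+6+29 = 56
H → M → K → J → U: 6+15+28+29 = 78
… (10 more)
H → M → U → K → J: 6+14+6+28 = 54  ← best
The minimum is 54.
One shortest path: H → M → U → K → J.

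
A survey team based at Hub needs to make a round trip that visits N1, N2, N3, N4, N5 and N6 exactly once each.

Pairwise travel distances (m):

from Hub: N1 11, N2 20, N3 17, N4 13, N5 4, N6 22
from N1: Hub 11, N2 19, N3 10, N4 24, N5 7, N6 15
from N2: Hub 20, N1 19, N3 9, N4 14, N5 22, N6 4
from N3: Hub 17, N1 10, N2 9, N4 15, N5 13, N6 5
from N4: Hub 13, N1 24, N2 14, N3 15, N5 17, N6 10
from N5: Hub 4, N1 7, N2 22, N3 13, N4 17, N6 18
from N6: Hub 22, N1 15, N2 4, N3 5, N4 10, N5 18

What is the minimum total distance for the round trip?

57 m — the shortest possible round trip.

There are 360 distinct closed tours to check (reversals are equivalent).
Hub→N1→N2→N3→N4→N5→N6→Hub: 11+19+9+15+17+18+22 = 111
Hub→N1→N2→N3→N4→N6→N5→Hub: 11+19+9+15+10+18+4 = 86
Hub→N1→N2→N3→N5→N4→N6→Hub: 11+19+9+13+17+10+22 = 101
Hub→N1→N2→N3→N5→N6→N4→Hub: 11+19+9+13+18+10+13 = 93
Hub→N1→N2→N3→N6→N4→N5→Hub: 11+19+9+5+10+17+4 = 75
Hub→N1→N2→N3→N6→N5→N4→Hub: 11+19+9+5+18+17+13 = 92
Hub→N1→N2→N4→N3→N5→N6→Hub: 11+19+14+15+13+18+22 = 112
Hub→N1→N2→N4→N3→N6→N5→Hub: 11+19+14+15+5+18+4 = 86
… (352 more)
Hub→N4→N2→N6→N3→N1→N5→Hub: 13+14+4+5+10+7+4 = 57  ← best
The minimum is 57.
One optimal route: Hub → N4 → N2 → N6 → N3 → N1 → N5 → Hub (or its reverse).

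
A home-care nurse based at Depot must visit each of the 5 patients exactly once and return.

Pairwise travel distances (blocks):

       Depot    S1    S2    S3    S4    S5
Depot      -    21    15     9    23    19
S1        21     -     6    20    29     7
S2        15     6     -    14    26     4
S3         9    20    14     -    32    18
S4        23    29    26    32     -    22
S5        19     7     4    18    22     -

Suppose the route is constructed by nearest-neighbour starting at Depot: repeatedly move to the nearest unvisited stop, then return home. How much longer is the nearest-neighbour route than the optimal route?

5 blocks longer than the optimal tour.

Depot: S3=9, S2=15, S5=19, S1=21, S4=23 ⇒ S3
S3: S2=14, S5=18, S1=20, S4=32 ⇒ S2
S2: S5=4, S1=6, S4=26 ⇒ S5
S5: S1=7, S4=22 ⇒ S1
S1: S4=29 ⇒ S4
NN route Depot → S3 → S2 → S5 → S1 → S4 → Depot costs 86.
Optimal: Depot → S3 → S2 → S1 → S5 → S4 → Depot costs 81 (by enumerating all 60 distinct tours).
Excess = 86 − 81 = 5.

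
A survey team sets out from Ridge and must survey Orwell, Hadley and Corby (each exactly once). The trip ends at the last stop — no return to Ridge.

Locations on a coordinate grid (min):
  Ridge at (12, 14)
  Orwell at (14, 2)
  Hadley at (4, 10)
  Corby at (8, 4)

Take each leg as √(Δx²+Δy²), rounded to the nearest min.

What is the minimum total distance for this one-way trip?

22 min — the minimum one-way total.

There are 3! = 6 possible orderings.
Ridge→Orwell→Hadley→Corby: 12+13+7 = 32
Ridge→Orwell→Corby→Hadley: 12+6+7 = 25
Ridge→Hadley→Orwell→Corby: 9+13+6 = 28
Ridge→Hadley→Corby→Orwell: 9+7+6 = 22
Ridge→Corby→Orwell→Hadley: 11+6+13 = 30
Ridge→Corby→Hadley→Orwell: 11+7+13 = 31
The minimum is 22.
One shortest path: Ridge → Hadley → Corby → Orwell.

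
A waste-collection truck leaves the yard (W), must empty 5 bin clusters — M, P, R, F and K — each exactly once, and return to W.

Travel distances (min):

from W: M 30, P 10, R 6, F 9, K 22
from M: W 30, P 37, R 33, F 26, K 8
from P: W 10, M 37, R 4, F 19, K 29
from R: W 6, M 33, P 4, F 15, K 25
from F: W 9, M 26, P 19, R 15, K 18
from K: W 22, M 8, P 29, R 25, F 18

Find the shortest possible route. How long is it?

W - M - P - R - F - K - W: 30+37+4+15+18+22 = 126
W - M - P - R - K - F - W: 30+37+4+25+18+9 = 123
W - M - P - F - R - K - W: 30+37+19+15+25+22 = 148
W - M - P - F - K - R - W: 30+37+19+18+25+6 = 135
W - M - P - K - R - F - W: 30+37+29+25+15+9 = 145
W - M - P - K - F - R - W: 30+37+29+18+15+6 = 135
W - M - R - P - F - K - W: 30+33+4+19+18+22 = 126
W - M - R - P - K - F - W: 30+33+4+29+18+9 = 123
W - M - R - F - P - K - W: 30+33+15+19+29+22 = 148
W - M - R - F - K - P - W: 30+33+15+18+29+10 = 135
W - M - R - K - P - F - W: 30+33+25+29+19+9 = 145
W - M - R - K - F - P - W: 30+33+25+18+19+10 = 135
W - M - F - P - R - K - W: 30+26+19+4+25+22 = 126
W - M - F - P - K - R - W: 30+26+19+29+25+6 = 135
… (46 more)
W - P - R - M - K - F - W: 10+4+33+8+18+9 = 82  ← best
The minimum is 82.
One optimal route: W → P → R → M → K → F → W (or its reverse).

Shortest round trip = 82 min.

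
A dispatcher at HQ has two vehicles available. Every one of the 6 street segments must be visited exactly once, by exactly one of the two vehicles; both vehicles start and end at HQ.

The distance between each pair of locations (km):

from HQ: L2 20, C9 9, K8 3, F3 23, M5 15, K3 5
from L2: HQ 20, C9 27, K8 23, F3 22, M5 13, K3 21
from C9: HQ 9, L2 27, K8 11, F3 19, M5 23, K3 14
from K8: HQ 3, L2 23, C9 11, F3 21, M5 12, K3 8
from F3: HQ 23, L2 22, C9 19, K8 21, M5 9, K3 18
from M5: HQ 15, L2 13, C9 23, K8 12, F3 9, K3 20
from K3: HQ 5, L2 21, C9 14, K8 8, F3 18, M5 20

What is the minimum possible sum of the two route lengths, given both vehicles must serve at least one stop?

Try each way of splitting the stops between the two vehicles (each non-empty) and, for each split, find the best tour for each vehicle:
  {L2} + {C9, K8, F3, M5, K3}: 40 + 62 = 102
  {C9} + {L2, K8, F3, M5, K3}: 18 + 71 = 89
  {L2, C9} + {K8, F3, M5, K3}: 56 + 47 = 103
  {K8} + {L2, C9, F3, M5, K3}: 6 + 76 = 82
  {L2, K8} + {C9, F3, M5, K3}: 46 + 62 = 108
  {C9, K8} + {L2, F3, M5, K3}: 23 + 65 = 88
  … (31 splits in total)
Best: vehicle 1 HQ → K8 → HQ = 6; vehicle 2 HQ → C9 → F3 → M5 → L2 → K3 → HQ = 76; combined 82.

Minimum combined distance: 82 km.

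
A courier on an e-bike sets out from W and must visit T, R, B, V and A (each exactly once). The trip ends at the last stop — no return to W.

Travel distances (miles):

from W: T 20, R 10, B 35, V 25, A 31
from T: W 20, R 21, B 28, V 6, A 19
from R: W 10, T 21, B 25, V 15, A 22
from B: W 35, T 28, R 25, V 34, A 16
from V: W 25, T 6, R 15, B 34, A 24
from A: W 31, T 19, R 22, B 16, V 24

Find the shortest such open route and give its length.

Shortest open route: 66 miles.

There are 5! = 120 possible orderings.
W → T → R → B → V → A: 20+21+25+34+24 = 124
W → T → R → B → A → V: 20+21+25+16+24 = 106
W → T → R → V → B → A: 20+21+15+34+16 = 106
W → T → R → V → A → B: 20+21+15+24+16 = 96
W → T → R → A → B → V: 20+21+22+16+34 = 113
W → T → R → A → V → B: 20+21+22+24+34 = 121
W → T → B → R → V → A: 20+28+25+15+24 = 112
W → T → B → R → A → V: 20+28+25+22+24 = 119
W → T → B → V → R → A: 20+28+34+15+22 = 119
W → T → B → V → A → R: 20+28+34+24+22 = 128
W → T → B → A → R → V: 20+28+16+22+15 = 101
W → T → B → A → V → R: 20+28+16+24+15 = 103
W → T → V → R → B → A: 20+6+15+25+16 = 82
W → T → V → R → A → B: 20+6+15+22+16 = 79
… (106 more)
W → R → V → T → A → B: 10+15+6+19+16 = 66  ← best
The minimum is 66.
One shortest path: W → R → V → T → A → B.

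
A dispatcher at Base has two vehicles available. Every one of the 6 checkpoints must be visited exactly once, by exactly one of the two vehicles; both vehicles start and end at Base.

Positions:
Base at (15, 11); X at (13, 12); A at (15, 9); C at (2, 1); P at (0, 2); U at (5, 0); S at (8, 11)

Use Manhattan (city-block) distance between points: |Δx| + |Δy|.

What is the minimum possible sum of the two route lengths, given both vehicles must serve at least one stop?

58 — the smallest possible combined total.

Try each way of splitting the stops between the two vehicles (each non-empty) and, for each split, find the best tour for each vehicle:
  {X} + {A, C, P, U, S}: 6 + 52 = 58
  {A} + {X, C, P, U, S}: 4 + 54 = 58
  {X, A} + {C, P, U, S}: 10 + 52 = 62
  {C} + {X, A, P, U, S}: 46 + 54 = 100
  {X, C} + {A, P, U, S}: 48 + 52 = 100
  {A, C} + {X, P, U, S}: 46 + 54 = 100
  … (31 splits in total)
Best: vehicle 1 Base → X → Base = 6; vehicle 2 Base → A → P → C → U → S → Base = 52; combined 58.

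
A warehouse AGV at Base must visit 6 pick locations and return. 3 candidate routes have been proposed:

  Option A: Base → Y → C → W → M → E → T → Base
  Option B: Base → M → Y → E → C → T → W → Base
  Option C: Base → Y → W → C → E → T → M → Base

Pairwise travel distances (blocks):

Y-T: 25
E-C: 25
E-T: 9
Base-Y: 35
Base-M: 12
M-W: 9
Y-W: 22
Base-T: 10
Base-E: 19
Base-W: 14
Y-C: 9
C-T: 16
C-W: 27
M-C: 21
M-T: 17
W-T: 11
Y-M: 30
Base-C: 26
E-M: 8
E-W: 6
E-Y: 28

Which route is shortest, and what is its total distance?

107 blocks — Option A is the shortest.

Option A: 35 + 9 + 27 + 9 + 8 + 9 + 10 = 107
Option B: 12 + 30 + 28 + 25 + 16 + 11 + 14 = 136
Option C: 35 + 22 + 27 + 25 + 9 + 17 + 12 = 147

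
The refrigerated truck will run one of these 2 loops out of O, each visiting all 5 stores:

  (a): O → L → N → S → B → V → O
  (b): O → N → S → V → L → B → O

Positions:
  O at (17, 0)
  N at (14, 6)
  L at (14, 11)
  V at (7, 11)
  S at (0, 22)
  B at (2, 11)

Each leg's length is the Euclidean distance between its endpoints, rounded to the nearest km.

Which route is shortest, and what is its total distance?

(a): 11 + 5 + 21 + 11 + 5 + 15 = 68
(b): 7 + 21 + 13 + 7 + 12 + 19 = 79

68 km — (a) is the shortest.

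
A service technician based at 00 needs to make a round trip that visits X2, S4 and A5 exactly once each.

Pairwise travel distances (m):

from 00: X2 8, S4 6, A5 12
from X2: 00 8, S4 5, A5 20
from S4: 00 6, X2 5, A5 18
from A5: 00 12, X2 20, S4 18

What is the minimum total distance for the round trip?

With 3 stops there are 3!/2 = 3 distinct round trips (a route and its reverse cost the same).
00→X2→S4→A5→00: 8+5+18+12 = 43
00→X2→A5→S4→00: 8+20+18+6 = 52
00→S4→X2→A5→00: 6+5+20+12 = 43
The minimum is 43.
One optimal route: 00 → X2 → S4 → A5 → 00 (or its reverse).

Minimum total distance: 43 m.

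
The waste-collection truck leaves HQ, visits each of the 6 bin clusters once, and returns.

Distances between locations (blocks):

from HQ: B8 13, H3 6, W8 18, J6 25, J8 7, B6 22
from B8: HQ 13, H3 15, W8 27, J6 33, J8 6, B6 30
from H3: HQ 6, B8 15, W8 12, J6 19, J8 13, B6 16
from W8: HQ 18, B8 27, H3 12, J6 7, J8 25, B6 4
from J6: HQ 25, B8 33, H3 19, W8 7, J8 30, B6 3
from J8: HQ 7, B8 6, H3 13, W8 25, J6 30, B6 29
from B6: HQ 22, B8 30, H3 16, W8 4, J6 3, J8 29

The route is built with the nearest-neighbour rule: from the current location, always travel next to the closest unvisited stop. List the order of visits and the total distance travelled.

HQ → [H3:6 / J8:7 / B8:13 / W8:18 / B6:22 / J6:25] → H3 (6)
H3 → [W8:12 / J8:13 / B8:15 / B6:16 / J6:19] → W8 (12)
W8 → [B6:4 / J6:7 / J8:25 / B8:27] → B6 (4)
B6 → [J6:3 / J8:29 / B8:30] → J6 (3)
J6 → [J8:30 / B8:33] → J8 (30)
J8 → [B8:6] → B8 (6)
Return B8→HQ: 13.
Total = 6 + 12 + 4 + 3 + 30 + 6 + 13 = 74.

Nearest-neighbour total = 74 blocks; route HQ → H3 → W8 → B6 → J6 → J8 → B8 → HQ.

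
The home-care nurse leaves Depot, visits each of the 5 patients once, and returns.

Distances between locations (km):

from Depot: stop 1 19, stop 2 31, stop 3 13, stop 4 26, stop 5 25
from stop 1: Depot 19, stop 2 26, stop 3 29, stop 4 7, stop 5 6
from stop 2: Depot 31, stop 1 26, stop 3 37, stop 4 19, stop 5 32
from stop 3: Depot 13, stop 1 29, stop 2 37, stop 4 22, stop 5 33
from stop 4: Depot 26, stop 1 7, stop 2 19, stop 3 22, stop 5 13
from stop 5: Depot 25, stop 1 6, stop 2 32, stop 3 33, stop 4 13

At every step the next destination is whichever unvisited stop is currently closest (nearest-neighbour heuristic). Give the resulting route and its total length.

Total distance 111 km via the nearest-neighbour route Depot → stop 3 → stop 4 → stop 1 → stop 5 → stop 2 → Depot.

At Depot the remaining stops are stop 3 13, stop 1 19, stop 5 25, stop 4 26, stop 2 31; go to stop 3.
At stop 3 the remaining stops are stop 4 22, stop 1 29, stop 5 33, stop 2 37; go to stop 4.
At stop 4 the remaining stops are stop 1 7, stop 5 13, stop 2 19; go to stop 1.
At stop 1 the remaining stops are stop 5 6, stop 2 26; go to stop 5.
At stop 5 the remaining stops are stop 2 32; go to stop 2.
Return stop 2→Depot: 31.
Total = 13 + 22 + 7 + 6 + 32 + 31 = 111.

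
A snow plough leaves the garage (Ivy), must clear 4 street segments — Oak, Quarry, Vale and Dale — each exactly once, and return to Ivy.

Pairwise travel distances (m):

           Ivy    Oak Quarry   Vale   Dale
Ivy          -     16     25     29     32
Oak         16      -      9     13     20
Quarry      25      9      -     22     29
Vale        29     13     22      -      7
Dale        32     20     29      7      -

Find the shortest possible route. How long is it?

With 4 stops there are 4!/2 = 12 distinct round trips (a route and its reverse cost the same).
Ivy-Oak-Quarry-Vale-Dale-Ivy: 16+9+22+7+32 = 86
Ivy-Oak-Quarry-Dale-Vale-Ivy: 16+9+29+7+29 = 90
Ivy-Oak-Vale-Quarry-Dale-Ivy: 16+13+22+29+32 = 112
Ivy-Oak-Vale-Dale-Quarry-Ivy: 16+13+7+29+25 = 90
Ivy-Oak-Dale-Quarry-Vale-Ivy: 16+20+29+22+29 = 116
Ivy-Oak-Dale-Vale-Quarry-Ivy: 16+20+7+22+25 = 90
Ivy-Quarry-Oak-Vale-Dale-Ivy: 25+9+13+7+32 = 86
Ivy-Quarry-Oak-Dale-Vale-Ivy: 25+9+20+7+29 = 90
Ivy-Quarry-Vale-Oak-Dale-Ivy: 25+22+13+20+32 = 112
Ivy-Quarry-Dale-Oak-Vale-Ivy: 25+29+20+13+29 = 116
Ivy-Vale-Oak-Quarry-Dale-Ivy: 29+13+9+29+32 = 112
Ivy-Vale-Quarry-Oak-Dale-Ivy: 29+22+9+20+32 = 112
The minimum is 86.
One optimal route: Ivy → Oak → Quarry → Vale → Dale → Ivy (or its reverse).

Shortest round trip = 86 m.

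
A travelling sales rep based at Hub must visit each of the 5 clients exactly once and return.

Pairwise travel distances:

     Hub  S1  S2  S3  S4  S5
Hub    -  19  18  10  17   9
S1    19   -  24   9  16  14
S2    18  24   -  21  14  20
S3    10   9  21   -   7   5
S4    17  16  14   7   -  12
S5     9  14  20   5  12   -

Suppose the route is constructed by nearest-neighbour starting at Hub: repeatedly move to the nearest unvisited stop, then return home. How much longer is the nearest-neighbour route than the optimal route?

Excess over optimum: 7.

Hub: S5=9, S3=10, S4=17, S2=18, S1=19 ⇒ S5
S5: S3=5, S4=12, S1=14, S2=20 ⇒ S3
S3: S4=7, S1=9, S2=21 ⇒ S4
S4: S2=14, S1=16 ⇒ S2
S2: S1=24 ⇒ S1
NN route Hub → S5 → S3 → S4 → S2 → S1 → Hub costs 78.
Optimal: Hub → S2 → S4 → S1 → S3 → S5 → Hub costs 71 (by enumerating all 60 distinct tours).
Excess = 78 − 71 = 7.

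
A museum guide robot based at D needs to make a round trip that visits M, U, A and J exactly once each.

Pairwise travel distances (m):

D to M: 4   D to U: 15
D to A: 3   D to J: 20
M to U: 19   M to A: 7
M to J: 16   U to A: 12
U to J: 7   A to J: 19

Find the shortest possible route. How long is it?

42 m — the shortest possible round trip.

With 4 stops there are 4!/2 = 12 distinct round trips (a route and its reverse cost the same).
D-M-U-A-J-D: 4+19+12+19+20 = 74
D-M-U-J-A-D: 4+19+7+19+3 = 52
D-M-A-U-J-D: 4+7+12+7+20 = 50
D-M-A-J-U-D: 4+7+19+7+15 = 52
D-M-J-U-A-D: 4+16+7+12+3 = 42
D-M-J-A-U-D: 4+16+19+12+15 = 66
D-U-M-A-J-D: 15+19+7+19+20 = 80
D-U-M-J-A-D: 15+19+16+19+3 = 72
D-U-A-M-J-D: 15+12+7+16+20 = 70
D-U-J-M-A-D: 15+7+16+7+3 = 48
D-A-M-U-J-D: 3+7+19+7+20 = 56
D-A-U-M-J-D: 3+12+19+16+20 = 70
The minimum is 42.
One optimal route: D → M → J → U → A → D (or its reverse).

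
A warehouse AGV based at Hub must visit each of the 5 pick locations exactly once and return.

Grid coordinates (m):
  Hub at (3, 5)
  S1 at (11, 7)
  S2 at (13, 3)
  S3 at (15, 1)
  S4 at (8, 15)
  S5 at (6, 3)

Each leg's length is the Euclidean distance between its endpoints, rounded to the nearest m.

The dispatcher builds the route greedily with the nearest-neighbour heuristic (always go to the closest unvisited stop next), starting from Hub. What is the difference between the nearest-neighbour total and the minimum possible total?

Hub: S5=4, S1=8, S2=10, S4=11, S3=13 ⇒ S5
S5: S1=6, S2=7, S3=9, S4=12 ⇒ S1
S1: S2=4, S3=7, S4=9 ⇒ S2
S2: S3=3, S4=13 ⇒ S3
S3: S4=16 ⇒ S4
NN route Hub → S5 → S1 → S2 → S3 → S4 → Hub costs 44.
Optimal: Hub → S4 → S1 → S2 → S3 → S5 → Hub costs 40 (by enumerating all 60 distinct tours).
Excess = 44 − 40 = 4.

The nearest-neighbour route is 4 m longer than optimal.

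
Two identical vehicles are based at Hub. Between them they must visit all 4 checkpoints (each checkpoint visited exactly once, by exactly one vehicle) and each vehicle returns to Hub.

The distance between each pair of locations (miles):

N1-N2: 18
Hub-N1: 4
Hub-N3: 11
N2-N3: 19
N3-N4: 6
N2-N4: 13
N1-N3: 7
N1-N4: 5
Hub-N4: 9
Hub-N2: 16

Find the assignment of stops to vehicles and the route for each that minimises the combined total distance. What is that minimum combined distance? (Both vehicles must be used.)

Try each way of splitting the stops between the two vehicles (each non-empty) and, for each split, find the best tour for each vehicle:
  {N1} + {N2, N3, N4}: 8 + 46 = 54
  {N2} + {N1, N3, N4}: 32 + 26 = 58
  {N1, N2} + {N3, N4}: 38 + 26 = 64
  {N3} + {N1, N2, N4}: 22 + 38 = 60
  {N1, N3} + {N2, N4}: 22 + 38 = 60
  {N2, N3} + {N1, N4}: 46 + 18 = 64
  … (7 splits in total)
Best: vehicle 1 Hub → N1 → Hub = 8; vehicle 2 Hub → N2 → N4 → N3 → Hub = 46; combined 54.

Minimum combined distance: 54 miles.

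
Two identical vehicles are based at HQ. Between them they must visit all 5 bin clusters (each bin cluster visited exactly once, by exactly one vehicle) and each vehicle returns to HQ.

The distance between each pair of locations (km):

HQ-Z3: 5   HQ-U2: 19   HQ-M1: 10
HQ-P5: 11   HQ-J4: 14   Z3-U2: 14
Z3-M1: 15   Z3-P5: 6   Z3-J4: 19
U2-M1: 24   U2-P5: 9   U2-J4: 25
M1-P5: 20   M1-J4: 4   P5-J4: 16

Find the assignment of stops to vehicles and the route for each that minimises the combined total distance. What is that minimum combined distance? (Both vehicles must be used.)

Minimum combined distance: 67 km.

Try each way of splitting the stops between the two vehicles (each non-empty) and, for each split, find the best tour for each vehicle:
  {Z3} + {U2, M1, P5, J4}: 10 + 58 = 68
  {U2} + {Z3, M1, P5, J4}: 38 + 41 = 79
  {Z3, U2} + {M1, P5, J4}: 38 + 41 = 79
  {M1} + {Z3, U2, P5, J4}: 20 + 58 = 78
  {Z3, M1} + {U2, P5, J4}: 30 + 58 = 88
  {U2, M1} + {Z3, P5, J4}: 53 + 41 = 94
  … (15 splits in total)
  {Z3, U2, P5} + {M1, J4}: 39 + 28 = 67  ← best
Best: vehicle 1 HQ → Z3 → U2 → P5 → HQ = 39; vehicle 2 HQ → M1 → J4 → HQ = 28; combined 67.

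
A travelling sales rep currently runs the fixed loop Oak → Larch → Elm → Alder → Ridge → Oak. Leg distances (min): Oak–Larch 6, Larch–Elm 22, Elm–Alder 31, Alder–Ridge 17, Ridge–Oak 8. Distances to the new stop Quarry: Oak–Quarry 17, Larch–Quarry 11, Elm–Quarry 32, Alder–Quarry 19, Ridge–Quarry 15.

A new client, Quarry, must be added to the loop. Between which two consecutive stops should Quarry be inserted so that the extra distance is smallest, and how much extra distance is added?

Insertion cost between consecutive stops i–j is d(i,Quarry) + d(Quarry,j) − d(i,j):
  between Oak and Larch: 17 + 11 − 6 = 22
  between Larch and Elm: 11 + 32 − 22 = 21
  between Elm and Alder: 32 + 19 − 31 = 20
  between Alder and Ridge: 19 + 15 − 17 = 17
  between Ridge and Oak: 15 + 17 − 8 = 24
Cheapest insertion is between Alder and Ridge, adding 17.
New total = 84 + 17 = 101.

Adding 17 min by placing Quarry on the Alder–Ridge leg.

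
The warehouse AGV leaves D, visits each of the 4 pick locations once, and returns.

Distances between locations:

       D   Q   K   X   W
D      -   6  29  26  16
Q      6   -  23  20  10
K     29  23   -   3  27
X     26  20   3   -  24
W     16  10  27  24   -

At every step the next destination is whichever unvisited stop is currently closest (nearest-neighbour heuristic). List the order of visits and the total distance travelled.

At D the remaining stops are Q 6, W 16, X 26, K 29; go to Q.
At Q the remaining stops are W 10, X 20, K 23; go to W.
At W the remaining stops are X 24, K 27; go to X.
At X the remaining stops are K 3; go to K.
Return K→D: 29.
Total = 6 + 10 + 24 + 3 + 29 = 72.

72 along D → Q → W → X → K → D.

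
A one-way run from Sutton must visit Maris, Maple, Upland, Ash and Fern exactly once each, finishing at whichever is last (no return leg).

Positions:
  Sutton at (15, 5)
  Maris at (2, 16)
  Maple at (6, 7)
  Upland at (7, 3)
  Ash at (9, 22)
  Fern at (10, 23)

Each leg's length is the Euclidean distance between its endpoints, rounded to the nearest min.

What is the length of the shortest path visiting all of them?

Shortest open route: 32 min.

There are 5! = 120 possible orderings.
Sutton - Maris - Maple - Upland - Ash - Fern: 17+10+4+19+1 = 51
Sutton - Maris - Maple - Upland - Fern - Ash: 17+10+4+20+1 = 52
Sutton - Maris - Maple - Ash - Upland - Fern: 17+10+15+19+20 = 81
Sutton - Maris - Maple - Ash - Fern - Upland: 17+10+15+1+20 = 63
Sutton - Maris - Maple - Fern - Upland - Ash: 17+10+16+20+19 = 82
Sutton - Maris - Maple - Fern - Ash - Upland: 17+10+16+1+19 = 63
Sutton - Maris - Upland - Maple - Ash - Fern: 17+14+4+15+1 = 51
Sutton - Maris - Upland - Maple - Fern - Ash: 17+14+4+16+1 = 52
Sutton - Maris - Upland - Ash - Maple - Fern: 17+14+19+15+16 = 81
Sutton - Maris - Upland - Ash - Fern - Maple: 17+14+19+1+16 = 67
Sutton - Maris - Upland - Fern - Maple - Ash: 17+14+20+16+15 = 82
Sutton - Maris - Upland - Fern - Ash - Maple: 17+14+20+1+15 = 67
Sutton - Maris - Ash - Maple - Upland - Fern: 17+9+15+4+20 = 65
Sutton - Maris - Ash - Maple - Fern - Upland: 17+9+15+16+20 = 77
… (106 more)
Sutton - Upland - Maple - Maris - Ash - Fern: 8+4+10+9+1 = 32  ← best
The minimum is 32.
One shortest path: Sutton → Upland → Maple → Maris → Ash → Fern.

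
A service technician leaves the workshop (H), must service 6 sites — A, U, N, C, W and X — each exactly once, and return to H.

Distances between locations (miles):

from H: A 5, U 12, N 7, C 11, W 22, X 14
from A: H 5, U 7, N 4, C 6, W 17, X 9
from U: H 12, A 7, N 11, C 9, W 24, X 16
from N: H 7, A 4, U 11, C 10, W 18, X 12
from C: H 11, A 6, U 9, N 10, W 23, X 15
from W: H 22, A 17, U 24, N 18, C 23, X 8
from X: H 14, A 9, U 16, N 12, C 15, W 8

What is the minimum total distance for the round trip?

Shortest round trip = 69 miles.

With 6 stops there are 6!/2 = 360 distinct round trips (a route and its reverse cost the same).
H→A→U→N→C→W→X→H: 5+7+11+10+23+8+14 = 78
H→A→U→N→C→X→W→H: 5+7+11+10+15+8+22 = 78
H→A→U→N→W→C→X→H: 5+7+11+18+23+15+14 = 93
H→A→U→N→W→X→C→H: 5+7+11+18+8+15+11 = 75
H→A→U→N→X→C→W→H: 5+7+11+12+15+23+22 = 95
H→A→U→N→X→W→C→H: 5+7+11+12+8+23+11 = 77
H→A→U→C→N→W→X→H: 5+7+9+10+18+8+14 = 71
H→A→U→C→N→X→W→H: 5+7+9+10+12+8+22 = 73
… (352 more)
H→A→U→C→X→W→N→H: 5+7+9+15+8+18+7 = 69  ← best
The minimum is 69.
One optimal route: H → A → U → C → X → W → N → H (or its reverse).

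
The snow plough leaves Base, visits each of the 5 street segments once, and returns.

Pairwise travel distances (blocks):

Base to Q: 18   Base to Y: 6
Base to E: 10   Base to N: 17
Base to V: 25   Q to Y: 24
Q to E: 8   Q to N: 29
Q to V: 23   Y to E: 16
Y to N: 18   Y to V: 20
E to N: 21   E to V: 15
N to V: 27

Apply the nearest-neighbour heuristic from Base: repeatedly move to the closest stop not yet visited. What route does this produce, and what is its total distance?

At Base the remaining stops are Y 6, E 10, N 17, Q 18, V 25; go to Y.
At Y the remaining stops are E 16, N 18, V 20, Q 24; go to E.
At E the remaining stops are Q 8, V 15, N 21; go to Q.
At Q the remaining stops are V 23, N 29; go to V.
At V the remaining stops are N 27; go to N.
Return N→Base: 17.
Total = 6 + 16 + 8 + 23 + 27 + 17 = 97.

Nearest-neighbour total = 97 blocks; route Base → Y → E → Q → V → N → Base.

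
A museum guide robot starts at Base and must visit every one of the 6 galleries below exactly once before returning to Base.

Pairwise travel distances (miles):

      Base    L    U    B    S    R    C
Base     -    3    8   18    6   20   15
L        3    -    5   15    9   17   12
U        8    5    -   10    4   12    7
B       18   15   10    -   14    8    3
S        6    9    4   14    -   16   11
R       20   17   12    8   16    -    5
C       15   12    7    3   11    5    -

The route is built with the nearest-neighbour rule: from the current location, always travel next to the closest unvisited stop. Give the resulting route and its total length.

Base → [L:3 / S:6 / U:8 / C:15 / B:18 / R:20] → L (3)
L → [U:5 / S:9 / C:12 / B:15 / R:17] → U (5)
U → [S:4 / C:7 / B:10 / R:12] → S (4)
S → [C:11 / B:14 / R:16] → C (11)
C → [B:3 / R:5] → B (3)
B → [R:8] → R (8)
Return R→Base: 20.
Total = 3 + 5 + 4 + 11 + 3 + 8 + 20 = 54.

Nearest-neighbour total = 54 miles; route Base → L → U → S → C → B → R → Base.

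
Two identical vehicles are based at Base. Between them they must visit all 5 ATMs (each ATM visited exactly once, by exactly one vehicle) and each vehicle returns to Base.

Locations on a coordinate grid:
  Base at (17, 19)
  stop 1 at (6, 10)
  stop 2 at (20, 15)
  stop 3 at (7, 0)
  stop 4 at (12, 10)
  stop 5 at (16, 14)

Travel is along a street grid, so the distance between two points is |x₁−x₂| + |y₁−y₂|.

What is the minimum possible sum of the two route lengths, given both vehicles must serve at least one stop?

There are 2^4 − 1 = 15 ways to divide the 5 stops into two non-empty groups. For each, the best each vehicle can do is its own shortest tour through its group:
  {stop 1} + {stop 2, stop 3, stop 4, stop 5}: 40 + 64 = 104
  {stop 2} + {stop 1, stop 3, stop 4, stop 5}: 14 + 60 = 74
  {stop 1, stop 2} + {stop 3, stop 4, stop 5}: 46 + 58 = 104
  {stop 3} + {stop 1, stop 2, stop 4, stop 5}: 58 + 46 = 104
  {stop 1, stop 3} + {stop 2, stop 4, stop 5}: 60 + 34 = 94
  {stop 2, stop 3} + {stop 1, stop 4, stop 5}: 64 + 40 = 104
  … (15 splits in total)
Best: vehicle 1 Base → stop 2 → Base = 14; vehicle 2 Base → stop 1 → stop 3 → stop 4 → stop 5 → Base = 60; combined 74.

74 — the smallest possible combined total.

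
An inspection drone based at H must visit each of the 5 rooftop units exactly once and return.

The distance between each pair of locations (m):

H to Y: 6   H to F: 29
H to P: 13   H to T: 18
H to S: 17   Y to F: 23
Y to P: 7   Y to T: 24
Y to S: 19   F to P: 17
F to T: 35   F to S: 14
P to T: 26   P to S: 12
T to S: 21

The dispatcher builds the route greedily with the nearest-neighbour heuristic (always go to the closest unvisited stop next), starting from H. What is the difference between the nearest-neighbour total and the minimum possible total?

H: Y=6, P=13, S=17, T=18, F=29 ⇒ Y
Y: P=7, S=19, F=23, T=24 ⇒ P
P: S=12, F=17, T=26 ⇒ S
S: F=14, T=21 ⇒ F
F: T=35 ⇒ T
NN route H → Y → P → S → F → T → H costs 92.
Optimal: H → Y → P → F → S → T → H costs 83 (by enumerating all 60 distinct tours).
Excess = 92 − 83 = 9.

9 m longer than the optimal tour.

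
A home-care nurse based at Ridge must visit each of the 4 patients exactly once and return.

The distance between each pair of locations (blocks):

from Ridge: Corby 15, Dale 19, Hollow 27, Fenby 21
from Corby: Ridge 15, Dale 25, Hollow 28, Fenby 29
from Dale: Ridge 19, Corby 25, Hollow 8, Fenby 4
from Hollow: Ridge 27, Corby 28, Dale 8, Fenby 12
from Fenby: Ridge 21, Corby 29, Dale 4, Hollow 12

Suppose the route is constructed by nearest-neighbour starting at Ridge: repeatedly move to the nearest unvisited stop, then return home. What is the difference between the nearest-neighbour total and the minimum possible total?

From Ridge: Corby=15, Dale=19, Fenby=21, Hollow=27 → choose Corby (15).
From Corby: Dale=25, Hollow=28, Fenby=29 → choose Dale (25).
From Dale: Fenby=4, Hollow=8 → choose Fenby (4).
From Fenby: Hollow=12 → choose Hollow (12).
NN route Ridge → Corby → Dale → Fenby → Hollow → Ridge costs 83.
Optimal: Ridge → Corby → Hollow → Dale → Fenby → Ridge costs 76 (by enumerating all 12 distinct tours).
Excess = 83 − 76 = 7.

The nearest-neighbour route is 7 blocks longer than optimal.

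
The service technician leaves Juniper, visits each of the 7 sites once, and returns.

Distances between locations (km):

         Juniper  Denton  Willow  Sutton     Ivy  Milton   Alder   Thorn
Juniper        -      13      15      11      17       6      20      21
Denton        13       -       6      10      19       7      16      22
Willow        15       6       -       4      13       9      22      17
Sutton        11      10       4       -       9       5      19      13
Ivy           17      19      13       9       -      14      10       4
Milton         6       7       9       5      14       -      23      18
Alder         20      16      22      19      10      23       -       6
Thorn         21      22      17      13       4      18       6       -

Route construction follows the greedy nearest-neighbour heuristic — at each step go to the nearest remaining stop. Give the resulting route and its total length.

64 km along Juniper → Milton → Sutton → Willow → Denton → Alder → Thorn → Ivy → Juniper.

At Juniper the remaining stops are Milton 6, Sutton 11, Denton 13, Willow 15, Ivy 17, Alder 20, Thorn 21; go to Milton.
At Milton the remaining stops are Sutton 5, Denton 7, Willow 9, Ivy 14, Thorn 18, Alder 23; go to Sutton.
At Sutton the remaining stops are Willow 4, Ivy 9, Denton 10, Thorn 13, Alder 19; go to Willow.
At Willow the remaining stops are Denton 6, Ivy 13, Thorn 17, Alder 22; go to Denton.
At Denton the remaining stops are Alder 16, Ivy 19, Thorn 22; go to Alder.
At Alder the remaining stops are Thorn 6, Ivy 10; go to Thorn.
At Thorn the remaining stops are Ivy 4; go to Ivy.
Return Ivy→Juniper: 17.
Total = 6 + 5 + 4 + 6 + 16 + 6 + 4 + 17 = 64.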